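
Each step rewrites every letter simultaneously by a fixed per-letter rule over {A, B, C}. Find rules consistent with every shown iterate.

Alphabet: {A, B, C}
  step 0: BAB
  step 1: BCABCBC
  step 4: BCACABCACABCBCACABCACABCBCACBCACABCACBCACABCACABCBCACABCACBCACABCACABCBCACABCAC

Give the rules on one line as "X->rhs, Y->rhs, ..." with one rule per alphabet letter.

  step 0 ⇒ step 1: BAB ⇒ BC·ABC·BC
    A ↦ ABC
    B ↦ BC
    C ↦ AC  (constrained at step 1)

A->ABC, B->BC, C->AC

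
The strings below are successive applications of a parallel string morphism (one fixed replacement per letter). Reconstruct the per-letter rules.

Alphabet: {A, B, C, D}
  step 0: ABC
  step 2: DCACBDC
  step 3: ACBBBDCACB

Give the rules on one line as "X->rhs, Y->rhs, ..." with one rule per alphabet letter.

A->B, B->DC, C->B, D->AC

  step 2 ⇒ step 3: DCACBDC ⇒ AC·B·B·B·DC·AC·B
    A ↦ B
    B ↦ DC
    C ↦ B
    D ↦ AC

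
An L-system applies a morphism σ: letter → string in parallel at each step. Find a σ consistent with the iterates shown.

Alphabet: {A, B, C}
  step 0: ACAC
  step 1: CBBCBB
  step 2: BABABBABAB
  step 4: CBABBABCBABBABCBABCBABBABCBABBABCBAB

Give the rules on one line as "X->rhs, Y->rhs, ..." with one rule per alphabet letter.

A->CB, B->AB, C->B

  step 1 ⇒ step 2: CBBCBB ⇒ B·AB·AB·B·AB·AB
    B ↦ AB
    C ↦ B
  step 0 ⇒ step 1: ACAC ⇒ CB·B·CB·B
    A ↦ CB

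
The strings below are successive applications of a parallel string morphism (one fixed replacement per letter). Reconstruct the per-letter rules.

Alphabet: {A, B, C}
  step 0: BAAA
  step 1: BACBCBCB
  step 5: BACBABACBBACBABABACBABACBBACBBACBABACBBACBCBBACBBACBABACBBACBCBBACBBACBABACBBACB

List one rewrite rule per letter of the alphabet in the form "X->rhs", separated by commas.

  step 0 ⇒ step 1: BAAA ⇒ BA·CB·CB·CB
    A ↦ CB
    B ↦ BA
    C ↦ A  (constrained at step 1)

A->CB, B->BA, C->A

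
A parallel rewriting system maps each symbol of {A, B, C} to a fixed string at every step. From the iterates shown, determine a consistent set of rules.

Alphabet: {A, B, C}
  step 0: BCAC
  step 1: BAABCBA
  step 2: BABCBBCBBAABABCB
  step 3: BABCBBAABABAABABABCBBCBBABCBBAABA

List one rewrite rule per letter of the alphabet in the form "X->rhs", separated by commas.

  step 2 ⇒ step 3: BABCBBCBBAABABCB ⇒ BA·BCB·BA·A·BA·BA·A·BA·BA·BCB·BCB·BA·BCB·BA·A·BA
    A ↦ BCB
    B ↦ BA
    C ↦ A

A->BCB, B->BA, C->A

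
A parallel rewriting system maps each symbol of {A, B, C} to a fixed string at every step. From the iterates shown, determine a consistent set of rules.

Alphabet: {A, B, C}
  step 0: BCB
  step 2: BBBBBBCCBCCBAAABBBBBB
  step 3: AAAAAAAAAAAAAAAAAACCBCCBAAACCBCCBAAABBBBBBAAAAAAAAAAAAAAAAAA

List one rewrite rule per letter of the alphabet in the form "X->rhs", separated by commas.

  step 2 ⇒ step 3: BBBBBBCCBCCBAAABBBBBB ⇒ AAA·AAA·AAA·AAA·AAA·AAA·CCB·CCB·AAA·CCB·CCB·AAA·BB·BB·BB·AAA·AAA·AAA·AAA·AAA·AAA
    A ↦ BB
    B ↦ AAA
    C ↦ CCB

A->BB, B->AAA, C->CCB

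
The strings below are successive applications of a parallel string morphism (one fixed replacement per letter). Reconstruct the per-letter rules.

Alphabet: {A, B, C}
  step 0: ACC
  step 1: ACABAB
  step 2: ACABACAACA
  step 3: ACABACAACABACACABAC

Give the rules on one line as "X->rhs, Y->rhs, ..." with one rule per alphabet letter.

  step 2 ⇒ step 3: ACABACAACA ⇒ AC·AB·AC·A·AC·AB·AC·AC·AB·AC
    A ↦ AC
    B ↦ A
    C ↦ AB

A->AC, B->A, C->AB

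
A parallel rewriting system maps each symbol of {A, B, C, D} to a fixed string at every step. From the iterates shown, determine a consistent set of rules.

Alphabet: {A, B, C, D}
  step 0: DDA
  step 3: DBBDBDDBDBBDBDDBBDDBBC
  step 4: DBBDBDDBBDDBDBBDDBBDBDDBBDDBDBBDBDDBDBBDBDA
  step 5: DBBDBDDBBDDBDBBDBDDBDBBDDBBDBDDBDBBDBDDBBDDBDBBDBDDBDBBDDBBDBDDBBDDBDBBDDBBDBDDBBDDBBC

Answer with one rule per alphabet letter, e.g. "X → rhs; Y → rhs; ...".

A->BC, B->BD, C->A, D->DB

  step 4 ⇒ step 5: DBBDBDDBBDDBDBBDDBBDBDDBBDDBDBBDBDDBDBBDBDA ⇒ DB·BD·BD·DB·BD·DB·DB·BD·BD·DB·DB·BD·DB·BD·BD·DB·DB·BD·BD·DB·BD·DB·DB·BD·BD·DB·DB·BD·DB·BD·BD·DB·BD·DB·DB·BD·DB·BD·BD·DB·BD·DB·BC
    A ↦ BC
    B ↦ BD
    D ↦ DB
  step 3 ⇒ step 4: DBBDBDDBDBBDBDDBBDDBBC ⇒ DB·BD·BD·DB·BD·DB·DB·BD·DB·BD·BD·DB·BD·DB·DB·BD·BD·DB·DB·BD·BD·A
    C ↦ A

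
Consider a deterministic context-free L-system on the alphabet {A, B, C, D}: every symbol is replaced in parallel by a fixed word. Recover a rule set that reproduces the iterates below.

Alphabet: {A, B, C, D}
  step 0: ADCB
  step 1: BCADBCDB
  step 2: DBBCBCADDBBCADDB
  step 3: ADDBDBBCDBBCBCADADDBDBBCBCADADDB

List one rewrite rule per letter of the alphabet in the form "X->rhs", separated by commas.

A->BC, B->DB, C->BC, D->AD

  step 2 ⇒ step 3: DBBCBCADDBBCADDB ⇒ AD·DB·DB·BC·DB·BC·BC·AD·AD·DB·DB·BC·BC·AD·AD·DB
    A ↦ BC
    B ↦ DB
    C ↦ BC
    D ↦ AD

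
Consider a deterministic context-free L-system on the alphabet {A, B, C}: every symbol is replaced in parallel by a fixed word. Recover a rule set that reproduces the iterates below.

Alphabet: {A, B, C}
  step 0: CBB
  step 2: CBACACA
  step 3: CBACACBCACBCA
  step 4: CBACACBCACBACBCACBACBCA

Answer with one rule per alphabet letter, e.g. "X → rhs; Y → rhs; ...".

A->CA, B->A, C->CB

  step 3 ⇒ step 4: CBACACBCACBCA ⇒ CB·A·CA·CB·CA·CB·A·CB·CA·CB·A·CB·CA
    A ↦ CA
    B ↦ A
    C ↦ CB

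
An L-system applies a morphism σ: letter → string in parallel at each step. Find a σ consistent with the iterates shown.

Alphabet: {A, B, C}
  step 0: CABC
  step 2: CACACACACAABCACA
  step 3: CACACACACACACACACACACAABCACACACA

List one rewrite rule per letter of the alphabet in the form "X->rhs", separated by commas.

  step 2 ⇒ step 3: CACACACACAABCACA ⇒ CA·CA·CA·CA·CA·CA·CA·CA·CA·CA·CA·AB·CA·CA·CA·CA
    A ↦ CA
    B ↦ AB
    C ↦ CA

A->CA, B->AB, C->CA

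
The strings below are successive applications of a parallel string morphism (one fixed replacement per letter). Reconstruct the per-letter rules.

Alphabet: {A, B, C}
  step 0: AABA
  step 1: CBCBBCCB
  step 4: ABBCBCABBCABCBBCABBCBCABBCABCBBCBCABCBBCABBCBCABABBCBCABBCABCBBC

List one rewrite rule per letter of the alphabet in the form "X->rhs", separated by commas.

  step 0 ⇒ step 1: AABA ⇒ CB·CB·BC·CB
    A ↦ CB
    B ↦ BC
    C ↦ AB  (constrained at step 1)

A->CB, B->BC, C->AB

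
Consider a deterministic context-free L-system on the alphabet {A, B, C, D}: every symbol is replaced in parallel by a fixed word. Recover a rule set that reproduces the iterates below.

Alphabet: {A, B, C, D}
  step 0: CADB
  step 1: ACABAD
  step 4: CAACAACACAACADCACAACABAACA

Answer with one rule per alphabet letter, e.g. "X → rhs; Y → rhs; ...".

  step 0 ⇒ step 1: CADB ⇒ A·CA·BA·D
    A ↦ CA
    B ↦ D
    C ↦ A
    D ↦ BA

A->CA, B->D, C->A, D->BA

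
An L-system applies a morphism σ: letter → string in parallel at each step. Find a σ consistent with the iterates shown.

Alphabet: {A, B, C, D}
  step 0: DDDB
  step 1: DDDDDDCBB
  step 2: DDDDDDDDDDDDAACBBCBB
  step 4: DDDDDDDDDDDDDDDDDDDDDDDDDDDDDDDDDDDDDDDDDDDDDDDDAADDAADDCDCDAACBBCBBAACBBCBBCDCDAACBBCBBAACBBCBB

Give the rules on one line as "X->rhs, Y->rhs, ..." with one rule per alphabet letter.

A->CD, B->CBB, C->AA, D->DD

  step 1 ⇒ step 2: DDDDDDCBB ⇒ DD·DD·DD·DD·DD·DD·AA·CBB·CBB
    B ↦ CBB
    C ↦ AA
    D ↦ DD
    A ↦ CD  (constrained at step 2)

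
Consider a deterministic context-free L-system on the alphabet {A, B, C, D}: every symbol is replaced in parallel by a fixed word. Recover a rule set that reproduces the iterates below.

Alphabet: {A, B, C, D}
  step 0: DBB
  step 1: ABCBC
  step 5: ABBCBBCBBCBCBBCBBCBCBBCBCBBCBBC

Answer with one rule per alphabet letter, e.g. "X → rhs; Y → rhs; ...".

  step 0 ⇒ step 1: DBB ⇒ A·BC·BC
    B ↦ BC
    D ↦ A
    A ↦ DC  (constrained at step 1)
    C ↦ B  (constrained at step 1)

A->DC, B->BC, C->B, D->A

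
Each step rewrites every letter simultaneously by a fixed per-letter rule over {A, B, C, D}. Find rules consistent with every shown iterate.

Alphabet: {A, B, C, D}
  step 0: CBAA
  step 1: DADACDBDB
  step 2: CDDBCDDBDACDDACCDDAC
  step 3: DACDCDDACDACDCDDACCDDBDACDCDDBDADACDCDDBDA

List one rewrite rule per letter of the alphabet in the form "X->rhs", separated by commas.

A->DB, B->DAC, C->DA, D->CD

  step 2 ⇒ step 3: CDDBCDDBDACDDACCDDAC ⇒ DA·CD·CD·DAC·DA·CD·CD·DAC·CD·DB·DA·CD·CD·DB·DA·DA·CD·CD·DB·DA
    A ↦ DB
    B ↦ DAC
    C ↦ DA
    D ↦ CD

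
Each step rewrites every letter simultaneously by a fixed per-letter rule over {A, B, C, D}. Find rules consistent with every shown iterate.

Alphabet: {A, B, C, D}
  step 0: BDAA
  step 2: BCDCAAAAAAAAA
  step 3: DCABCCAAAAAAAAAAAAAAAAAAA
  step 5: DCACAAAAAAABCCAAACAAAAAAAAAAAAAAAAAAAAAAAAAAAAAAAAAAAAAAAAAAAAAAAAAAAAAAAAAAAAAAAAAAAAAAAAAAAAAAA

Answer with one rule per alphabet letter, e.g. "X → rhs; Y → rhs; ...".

A->AA, B->D, C->CA, D->BC

  step 2 ⇒ step 3: BCDCAAAAAAAAA ⇒ D·CA·BC·CA·AA·AA·AA·AA·AA·AA·AA·AA·AA
    A ↦ AA
    B ↦ D
    C ↦ CA
    D ↦ BC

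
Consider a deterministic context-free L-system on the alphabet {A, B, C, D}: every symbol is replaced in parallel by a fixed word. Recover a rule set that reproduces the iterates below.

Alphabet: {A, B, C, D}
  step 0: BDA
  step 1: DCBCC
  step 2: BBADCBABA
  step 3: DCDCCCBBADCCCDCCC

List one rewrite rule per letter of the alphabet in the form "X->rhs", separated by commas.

  step 2 ⇒ step 3: BBADCBABA ⇒ DC·DC·CC·B·BA·DC·CC·DC·CC
    A ↦ CC
    B ↦ DC
    C ↦ BA
    D ↦ B

A->CC, B->DC, C->BA, D->B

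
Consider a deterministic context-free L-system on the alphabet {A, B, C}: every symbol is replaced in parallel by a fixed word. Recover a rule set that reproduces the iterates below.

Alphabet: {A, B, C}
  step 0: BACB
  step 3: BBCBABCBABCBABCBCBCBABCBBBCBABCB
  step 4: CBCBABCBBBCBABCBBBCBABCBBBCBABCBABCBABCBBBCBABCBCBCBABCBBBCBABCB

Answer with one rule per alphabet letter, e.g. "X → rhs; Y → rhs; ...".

A->BB, B->CB, C->AB

  step 3 ⇒ step 4: BBCBABCBABCBABCBCBCBABCBBBCBABCB ⇒ CB·CB·AB·CB·BB·CB·AB·CB·BB·CB·AB·CB·BB·CB·AB·CB·AB·CB·AB·CB·BB·CB·AB·CB·CB·CB·AB·CB·BB·CB·AB·CB
    A ↦ BB
    B ↦ CB
    C ↦ AB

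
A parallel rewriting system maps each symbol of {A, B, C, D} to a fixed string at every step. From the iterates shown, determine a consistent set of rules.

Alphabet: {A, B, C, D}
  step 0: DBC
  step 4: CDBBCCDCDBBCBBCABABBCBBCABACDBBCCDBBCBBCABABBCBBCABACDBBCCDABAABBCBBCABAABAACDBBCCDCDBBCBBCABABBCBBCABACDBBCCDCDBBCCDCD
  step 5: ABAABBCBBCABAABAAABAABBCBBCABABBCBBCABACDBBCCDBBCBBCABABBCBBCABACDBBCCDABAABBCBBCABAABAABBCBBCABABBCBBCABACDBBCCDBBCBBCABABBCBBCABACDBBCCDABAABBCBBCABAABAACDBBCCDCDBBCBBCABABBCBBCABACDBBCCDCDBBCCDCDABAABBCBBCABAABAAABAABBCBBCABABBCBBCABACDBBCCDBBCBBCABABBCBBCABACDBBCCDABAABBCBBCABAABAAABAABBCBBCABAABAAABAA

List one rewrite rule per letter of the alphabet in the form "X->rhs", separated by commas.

A->CD, B->BBC, C->ABA, D->A

  step 4 ⇒ step 5: CDBBCCDCDBBCBBCABABBCBBCABACDBBCCDBBCBBCABABBCBBCABACDBBCCDABAABBCBBCABAABAACDBBCCDCDBBCBBCABABBCBBCABACDBBCCDCDBBCCDCD ⇒ ABA·A·BBC·BBC·ABA·ABA·A·ABA·A·BBC·BBC·ABA·BBC·BBC·ABA·CD·BBC·CD·BBC·BBC·ABA·BBC·BBC·ABA·CD·BBC·CD·ABA·A·BBC·BBC·ABA·ABA·A·BBC·BBC·ABA·BBC·BBC·ABA·CD·BBC·CD·BBC·BBC·ABA·BBC·BBC·ABA·CD·BBC·CD·ABA·A·BBC·BBC·ABA·ABA·A·CD·BBC·CD·CD·BBC·BBC·ABA·BBC·BBC·ABA·CD·BBC·CD·CD·BBC·CD·CD·ABA·A·BBC·BBC·ABA·ABA·A·ABA·A·BBC·BBC·ABA·BBC·BBC·ABA·CD·BBC·CD·BBC·BBC·ABA·BBC·BBC·ABA·CD·BBC·CD·ABA·A·BBC·BBC·ABA·ABA·A·ABA·A·BBC·BBC·ABA·ABA·A·ABA·A
    A ↦ CD
    B ↦ BBC
    C ↦ ABA
    D ↦ A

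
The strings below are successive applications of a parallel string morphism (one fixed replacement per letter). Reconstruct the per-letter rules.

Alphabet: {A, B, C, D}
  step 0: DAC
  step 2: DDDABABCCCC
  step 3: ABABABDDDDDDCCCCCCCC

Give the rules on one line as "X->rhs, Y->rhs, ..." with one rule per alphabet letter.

  step 2 ⇒ step 3: DDDABABCCCC ⇒ AB·AB·AB·DD·D·DD·D·CC·CC·CC·CC
    A ↦ DD
    B ↦ D
    C ↦ CC
    D ↦ AB

A->DD, B->D, C->CC, D->AB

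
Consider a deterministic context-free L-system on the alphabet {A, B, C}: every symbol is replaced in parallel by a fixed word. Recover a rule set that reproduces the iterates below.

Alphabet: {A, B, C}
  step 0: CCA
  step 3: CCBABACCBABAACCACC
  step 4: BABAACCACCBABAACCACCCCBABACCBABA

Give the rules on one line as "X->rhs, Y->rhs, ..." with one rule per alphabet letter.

  step 3 ⇒ step 4: CCBABACCBABAACCACC ⇒ BA·BA·A·CC·A·CC·BA·BA·A·CC·A·CC·CC·BA·BA·CC·BA·BA
    A ↦ CC
    B ↦ A
    C ↦ BA

A->CC, B->A, C->BA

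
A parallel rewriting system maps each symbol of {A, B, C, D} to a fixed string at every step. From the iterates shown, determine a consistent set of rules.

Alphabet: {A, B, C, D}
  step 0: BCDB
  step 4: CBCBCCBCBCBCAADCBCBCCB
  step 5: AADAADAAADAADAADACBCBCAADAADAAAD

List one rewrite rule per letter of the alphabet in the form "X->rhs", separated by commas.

  step 4 ⇒ step 5: CBCBCCBCBCBCAADCBCBCCB ⇒ A·AD·A·AD·A·A·AD·A·AD·A·AD·A·CB·CB·C·A·AD·A·AD·A·A·AD
    A ↦ CB
    B ↦ AD
    C ↦ A
    D ↦ C

A->CB, B->AD, C->A, D->C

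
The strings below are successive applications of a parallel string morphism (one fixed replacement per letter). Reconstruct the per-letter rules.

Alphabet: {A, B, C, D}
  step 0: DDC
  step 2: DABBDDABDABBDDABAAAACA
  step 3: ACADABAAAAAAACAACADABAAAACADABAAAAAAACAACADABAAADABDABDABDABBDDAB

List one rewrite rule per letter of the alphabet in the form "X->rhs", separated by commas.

  step 2 ⇒ step 3: DABBDDABDABBDDABAAAACA ⇒ ACA·DAB·AAA·AAA·ACA·ACA·DAB·AAA·ACA·DAB·AAA·AAA·ACA·ACA·DAB·AAA·DAB·DAB·DAB·DAB·BD·DAB
    A ↦ DAB
    B ↦ AAA
    C ↦ BD
    D ↦ ACA

A->DAB, B->AAA, C->BD, D->ACA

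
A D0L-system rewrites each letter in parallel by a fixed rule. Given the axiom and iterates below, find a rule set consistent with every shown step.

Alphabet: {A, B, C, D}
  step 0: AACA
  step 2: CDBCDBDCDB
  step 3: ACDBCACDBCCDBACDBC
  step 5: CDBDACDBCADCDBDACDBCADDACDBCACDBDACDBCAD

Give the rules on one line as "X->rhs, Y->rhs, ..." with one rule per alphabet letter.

  step 2 ⇒ step 3: CDBCDBDCDB ⇒ A·CDB·C·A·CDB·C·CDB·A·CDB·C
    B ↦ C
    C ↦ A
    D ↦ CDB
    A ↦ D  (constrained at step 0)

A->D, B->C, C->A, D->CDB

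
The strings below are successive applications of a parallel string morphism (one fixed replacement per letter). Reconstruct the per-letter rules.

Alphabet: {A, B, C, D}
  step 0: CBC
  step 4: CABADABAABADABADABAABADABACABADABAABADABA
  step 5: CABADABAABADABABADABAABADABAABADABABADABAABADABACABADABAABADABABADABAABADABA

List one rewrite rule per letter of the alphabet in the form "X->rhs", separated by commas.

  step 4 ⇒ step 5: CABADABAABADABADABAABADABACABADABAABADABA ⇒ CA·BA·DA·BA·A·BA·DA·BA·BA·DA·BA·A·BA·DA·BA·A·BA·DA·BA·BA·DA·BA·A·BA·DA·BA·CA·BA·DA·BA·A·BA·DA·BA·BA·DA·BA·A·BA·DA·BA
    A ↦ BA
    B ↦ DA
    C ↦ CA
    D ↦ A

A->BA, B->DA, C->CA, D->A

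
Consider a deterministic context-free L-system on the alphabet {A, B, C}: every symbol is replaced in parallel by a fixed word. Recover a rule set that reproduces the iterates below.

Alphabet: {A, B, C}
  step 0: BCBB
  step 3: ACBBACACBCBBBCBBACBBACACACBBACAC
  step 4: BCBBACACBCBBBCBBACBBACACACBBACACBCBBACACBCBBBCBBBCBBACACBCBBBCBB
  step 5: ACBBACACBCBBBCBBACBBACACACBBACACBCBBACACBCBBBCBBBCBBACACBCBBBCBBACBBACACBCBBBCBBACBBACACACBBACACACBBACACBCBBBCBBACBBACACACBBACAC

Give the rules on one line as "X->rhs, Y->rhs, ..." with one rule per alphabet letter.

A->BC, B->AC, C->BB

  step 4 ⇒ step 5: BCBBACACBCBBBCBBACBBACACACBBACACBCBBACACBCBBBCBBBCBBACACBCBBBCBB ⇒ AC·BB·AC·AC·BC·BB·BC·BB·AC·BB·AC·AC·AC·BB·AC·AC·BC·BB·AC·AC·BC·BB·BC·BB·BC·BB·AC·AC·BC·BB·BC·BB·AC·BB·AC·AC·BC·BB·BC·BB·AC·BB·AC·AC·AC·BB·AC·AC·AC·BB·AC·AC·BC·BB·BC·BB·AC·BB·AC·AC·AC·BB·AC·AC
    A ↦ BC
    B ↦ AC
    C ↦ BB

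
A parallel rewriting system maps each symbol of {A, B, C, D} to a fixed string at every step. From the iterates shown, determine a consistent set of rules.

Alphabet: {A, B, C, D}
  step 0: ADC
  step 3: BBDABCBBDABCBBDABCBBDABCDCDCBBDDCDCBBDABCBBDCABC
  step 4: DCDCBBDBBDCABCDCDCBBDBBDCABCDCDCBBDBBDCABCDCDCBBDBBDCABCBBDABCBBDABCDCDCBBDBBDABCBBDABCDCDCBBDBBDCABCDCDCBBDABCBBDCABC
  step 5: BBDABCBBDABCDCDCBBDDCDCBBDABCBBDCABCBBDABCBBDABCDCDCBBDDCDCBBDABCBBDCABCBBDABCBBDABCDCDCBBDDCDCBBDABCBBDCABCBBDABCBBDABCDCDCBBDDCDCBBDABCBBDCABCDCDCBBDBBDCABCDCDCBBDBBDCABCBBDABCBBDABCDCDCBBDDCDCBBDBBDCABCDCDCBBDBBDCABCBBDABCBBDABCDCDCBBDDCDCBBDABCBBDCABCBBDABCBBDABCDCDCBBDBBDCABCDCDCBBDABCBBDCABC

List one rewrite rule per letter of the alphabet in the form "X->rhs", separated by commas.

  step 4 ⇒ step 5: DCDCBBDBBDCABCDCDCBBDBBDCABCDCDCBBDBBDCABCDCDCBBDBBDCABCBBDABCBBDABCDCDCBBDBBDABCBBDABCDCDCBBDBBDCABCDCDCBBDABCBBDCABC ⇒ BBD·ABC·BBD·ABC·DC·DC·BBD·DC·DC·BBD·ABC·BB·DC·ABC·BBD·ABC·BBD·ABC·DC·DC·BBD·DC·DC·BBD·ABC·BB·DC·ABC·BBD·ABC·BBD·ABC·DC·DC·BBD·DC·DC·BBD·ABC·BB·DC·ABC·BBD·ABC·BBD·ABC·DC·DC·BBD·DC·DC·BBD·ABC·BB·DC·ABC·DC·DC·BBD·BB·DC·ABC·DC·DC·BBD·BB·DC·ABC·BBD·ABC·BBD·ABC·DC·DC·BBD·DC·DC·BBD·BB·DC·ABC·DC·DC·BBD·BB·DC·ABC·BBD·ABC·BBD·ABC·DC·DC·BBD·DC·DC·BBD·ABC·BB·DC·ABC·BBD·ABC·BBD·ABC·DC·DC·BBD·BB·DC·ABC·DC·DC·BBD·ABC·BB·DC·ABC
    A ↦ BB
    B ↦ DC
    C ↦ ABC
    D ↦ BBD

A->BB, B->DC, C->ABC, D->BBD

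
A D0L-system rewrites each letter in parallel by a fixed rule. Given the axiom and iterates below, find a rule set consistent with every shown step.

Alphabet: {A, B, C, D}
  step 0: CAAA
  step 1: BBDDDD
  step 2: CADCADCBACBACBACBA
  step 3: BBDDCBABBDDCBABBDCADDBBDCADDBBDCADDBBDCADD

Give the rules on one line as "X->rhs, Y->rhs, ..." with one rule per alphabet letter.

  step 2 ⇒ step 3: CADCADCBACBACBACBA ⇒ BBD·D·CBA·BBD·D·CBA·BBD·CAD·D·BBD·CAD·D·BBD·CAD·D·BBD·CAD·D
    A ↦ D
    B ↦ CAD
    C ↦ BBD
    D ↦ CBA

A->D, B->CAD, C->BBD, D->CBA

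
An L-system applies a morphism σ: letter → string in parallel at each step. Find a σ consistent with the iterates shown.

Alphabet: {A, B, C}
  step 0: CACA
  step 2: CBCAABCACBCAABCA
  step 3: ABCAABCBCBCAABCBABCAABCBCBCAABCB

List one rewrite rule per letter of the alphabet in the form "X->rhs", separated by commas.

A->CB, B->CA, C->AB

  step 2 ⇒ step 3: CBCAABCACBCAABCA ⇒ AB·CA·AB·CB·CB·CA·AB·CB·AB·CA·AB·CB·CB·CA·AB·CB
    A ↦ CB
    B ↦ CA
    C ↦ AB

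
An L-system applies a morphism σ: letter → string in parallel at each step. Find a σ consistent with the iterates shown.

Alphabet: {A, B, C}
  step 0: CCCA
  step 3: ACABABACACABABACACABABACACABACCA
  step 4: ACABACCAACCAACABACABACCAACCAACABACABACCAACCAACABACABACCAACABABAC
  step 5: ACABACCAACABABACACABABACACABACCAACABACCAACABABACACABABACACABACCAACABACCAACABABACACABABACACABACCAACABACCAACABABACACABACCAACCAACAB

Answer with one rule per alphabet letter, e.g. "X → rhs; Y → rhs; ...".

A->AC, B->CA, C->AB

  step 4 ⇒ step 5: ACABACCAACCAACABACABACCAACCAACABACABACCAACCAACABACABACCAACABABAC ⇒ AC·AB·AC·CA·AC·AB·AB·AC·AC·AB·AB·AC·AC·AB·AC·CA·AC·AB·AC·CA·AC·AB·AB·AC·AC·AB·AB·AC·AC·AB·AC·CA·AC·AB·AC·CA·AC·AB·AB·AC·AC·AB·AB·AC·AC·AB·AC·CA·AC·AB·AC·CA·AC·AB·AB·AC·AC·AB·AC·CA·AC·CA·AC·AB
    A ↦ AC
    B ↦ CA
    C ↦ AB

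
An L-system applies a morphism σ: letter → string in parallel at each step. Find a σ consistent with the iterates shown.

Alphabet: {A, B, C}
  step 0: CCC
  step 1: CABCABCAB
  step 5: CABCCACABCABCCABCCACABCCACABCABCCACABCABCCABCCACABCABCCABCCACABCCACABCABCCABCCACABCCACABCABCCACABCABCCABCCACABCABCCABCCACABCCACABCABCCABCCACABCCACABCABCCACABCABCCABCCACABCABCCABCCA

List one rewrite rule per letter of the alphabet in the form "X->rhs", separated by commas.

A->C, B->CA, C->CAB

  step 0 ⇒ step 1: CCC ⇒ CAB·CAB·CAB
    C ↦ CAB
    A ↦ C  (constrained at step 1)
    B ↦ CA  (constrained at step 1)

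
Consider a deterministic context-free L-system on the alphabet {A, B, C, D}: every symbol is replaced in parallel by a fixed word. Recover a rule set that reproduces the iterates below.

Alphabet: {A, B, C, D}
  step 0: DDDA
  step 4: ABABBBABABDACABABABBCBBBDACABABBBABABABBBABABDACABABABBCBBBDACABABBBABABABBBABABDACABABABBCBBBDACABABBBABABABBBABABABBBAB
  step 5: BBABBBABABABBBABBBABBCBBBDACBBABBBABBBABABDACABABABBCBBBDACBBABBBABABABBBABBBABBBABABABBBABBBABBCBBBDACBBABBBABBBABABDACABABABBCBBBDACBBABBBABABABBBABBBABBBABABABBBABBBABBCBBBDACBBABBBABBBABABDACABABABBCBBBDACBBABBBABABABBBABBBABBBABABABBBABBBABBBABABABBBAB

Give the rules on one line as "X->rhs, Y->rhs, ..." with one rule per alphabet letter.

A->BB, B->AB, C->DAC, D->BCB

  step 4 ⇒ step 5: ABABBBABABDACABABABBCBBBDACABABBBABABABBBABABDACABABABBCBBBDACABABBBABABABBBABABDACABABABBCBBBDACABABBBABABABBBABABABBBAB ⇒ BB·AB·BB·AB·AB·AB·BB·AB·BB·AB·BCB·BB·DAC·BB·AB·BB·AB·BB·AB·AB·DAC·AB·AB·AB·BCB·BB·DAC·BB·AB·BB·AB·AB·AB·BB·AB·BB·AB·BB·AB·AB·AB·BB·AB·BB·AB·BCB·BB·DAC·BB·AB·BB·AB·BB·AB·AB·DAC·AB·AB·AB·BCB·BB·DAC·BB·AB·BB·AB·AB·AB·BB·AB·BB·AB·BB·AB·AB·AB·BB·AB·BB·AB·BCB·BB·DAC·BB·AB·BB·AB·BB·AB·AB·DAC·AB·AB·AB·BCB·BB·DAC·BB·AB·BB·AB·AB·AB·BB·AB·BB·AB·BB·AB·AB·AB·BB·AB·BB·AB·BB·AB·AB·AB·BB·AB
    A ↦ BB
    B ↦ AB
    C ↦ DAC
    D ↦ BCB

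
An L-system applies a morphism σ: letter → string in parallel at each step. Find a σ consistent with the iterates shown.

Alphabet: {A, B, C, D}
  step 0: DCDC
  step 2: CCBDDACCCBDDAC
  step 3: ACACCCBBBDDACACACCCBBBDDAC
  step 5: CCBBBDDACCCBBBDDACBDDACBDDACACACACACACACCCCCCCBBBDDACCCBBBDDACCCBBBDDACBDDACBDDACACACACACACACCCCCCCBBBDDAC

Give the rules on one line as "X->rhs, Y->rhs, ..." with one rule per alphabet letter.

  step 2 ⇒ step 3: CCBDDACCCBDDAC ⇒ AC·AC·CC·B·B·BDD·AC·AC·AC·CC·B·B·BDD·AC
    A ↦ BDD
    B ↦ CC
    C ↦ AC
    D ↦ B

A->BDD, B->CC, C->AC, D->B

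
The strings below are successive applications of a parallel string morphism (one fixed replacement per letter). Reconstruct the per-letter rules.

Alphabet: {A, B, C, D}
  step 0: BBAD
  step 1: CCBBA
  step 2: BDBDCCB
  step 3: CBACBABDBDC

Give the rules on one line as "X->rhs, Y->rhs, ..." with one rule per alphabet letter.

A->B, B->C, C->BD, D->BA

  step 2 ⇒ step 3: BDBDCCB ⇒ C·BA·C·BA·BD·BD·C
    B ↦ C
    C ↦ BD
    D ↦ BA
  step 0 ⇒ step 1: BBAD ⇒ C·C·B·BA
    A ↦ B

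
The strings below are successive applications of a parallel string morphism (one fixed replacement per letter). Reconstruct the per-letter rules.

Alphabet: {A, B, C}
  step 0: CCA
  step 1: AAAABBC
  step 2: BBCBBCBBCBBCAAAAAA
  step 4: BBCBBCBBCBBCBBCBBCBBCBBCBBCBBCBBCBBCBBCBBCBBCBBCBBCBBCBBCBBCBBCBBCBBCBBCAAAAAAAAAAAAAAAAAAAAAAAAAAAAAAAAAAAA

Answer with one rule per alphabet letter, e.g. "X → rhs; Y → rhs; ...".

A->BBC, B->AA, C->AA

  step 1 ⇒ step 2: AAAABBC ⇒ BBC·BBC·BBC·BBC·AA·AA·AA
    A ↦ BBC
    B ↦ AA
    C ↦ AA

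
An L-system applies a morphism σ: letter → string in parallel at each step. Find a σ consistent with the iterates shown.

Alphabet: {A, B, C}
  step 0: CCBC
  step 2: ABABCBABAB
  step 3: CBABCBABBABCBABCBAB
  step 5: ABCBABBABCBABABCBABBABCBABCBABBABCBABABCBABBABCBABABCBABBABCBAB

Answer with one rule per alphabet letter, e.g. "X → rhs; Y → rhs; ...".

A->CB, B->AB, C->B

  step 2 ⇒ step 3: ABABCBABAB ⇒ CB·AB·CB·AB·B·AB·CB·AB·CB·AB
    A ↦ CB
    B ↦ AB
    C ↦ B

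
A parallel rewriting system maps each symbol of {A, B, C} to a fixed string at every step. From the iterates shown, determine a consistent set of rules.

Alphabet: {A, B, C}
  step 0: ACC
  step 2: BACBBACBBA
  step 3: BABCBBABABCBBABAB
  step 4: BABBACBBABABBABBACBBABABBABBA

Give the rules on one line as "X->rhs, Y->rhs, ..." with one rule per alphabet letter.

  step 3 ⇒ step 4: BABCBBABABCBBABAB ⇒ BA·B·BA·CB·BA·BA·B·BA·B·BA·CB·BA·BA·B·BA·B·BA
    A ↦ B
    B ↦ BA
    C ↦ CB

A->B, B->BA, C->CB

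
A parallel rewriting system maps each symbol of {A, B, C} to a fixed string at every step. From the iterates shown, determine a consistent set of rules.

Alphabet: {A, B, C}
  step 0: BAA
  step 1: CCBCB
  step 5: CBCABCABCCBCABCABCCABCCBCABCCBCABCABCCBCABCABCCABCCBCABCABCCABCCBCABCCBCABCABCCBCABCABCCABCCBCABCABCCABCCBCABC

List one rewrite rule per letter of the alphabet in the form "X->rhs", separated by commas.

A->CB, B->C, C->ABC

  step 0 ⇒ step 1: BAA ⇒ C·CB·CB
    A ↦ CB
    B ↦ C
    C ↦ ABC  (constrained at step 1)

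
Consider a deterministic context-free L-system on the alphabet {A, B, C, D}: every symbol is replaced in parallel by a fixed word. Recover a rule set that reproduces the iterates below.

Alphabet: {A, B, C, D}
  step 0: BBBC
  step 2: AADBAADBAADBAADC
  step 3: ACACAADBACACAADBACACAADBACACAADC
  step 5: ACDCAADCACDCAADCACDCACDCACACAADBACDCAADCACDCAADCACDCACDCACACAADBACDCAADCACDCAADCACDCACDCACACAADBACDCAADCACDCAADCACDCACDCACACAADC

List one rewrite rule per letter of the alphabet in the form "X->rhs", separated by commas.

  step 2 ⇒ step 3: AADBAADBAADBAADC ⇒ AC·AC·AA·DB·AC·AC·AA·DB·AC·AC·AA·DB·AC·AC·AA·DC
    A ↦ AC
    B ↦ DB
    C ↦ DC
    D ↦ AA

A->AC, B->DB, C->DC, D->AA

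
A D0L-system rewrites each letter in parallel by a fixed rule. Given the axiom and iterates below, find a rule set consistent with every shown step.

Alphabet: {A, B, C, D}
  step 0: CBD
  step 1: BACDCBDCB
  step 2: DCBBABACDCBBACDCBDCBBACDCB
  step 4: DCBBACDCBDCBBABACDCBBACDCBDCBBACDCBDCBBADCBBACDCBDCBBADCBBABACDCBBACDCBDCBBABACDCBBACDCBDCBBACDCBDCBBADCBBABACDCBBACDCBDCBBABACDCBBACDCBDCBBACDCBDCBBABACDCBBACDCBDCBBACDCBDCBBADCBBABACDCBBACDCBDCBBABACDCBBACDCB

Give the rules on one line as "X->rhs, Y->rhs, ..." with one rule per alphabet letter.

  step 1 ⇒ step 2: BACDCBDCB ⇒ DCB·BA·BAC·DCB·BAC·DCB·DCB·BAC·DCB
    A ↦ BA
    B ↦ DCB
    C ↦ BAC
    D ↦ DCB

A->BA, B->DCB, C->BAC, D->DCB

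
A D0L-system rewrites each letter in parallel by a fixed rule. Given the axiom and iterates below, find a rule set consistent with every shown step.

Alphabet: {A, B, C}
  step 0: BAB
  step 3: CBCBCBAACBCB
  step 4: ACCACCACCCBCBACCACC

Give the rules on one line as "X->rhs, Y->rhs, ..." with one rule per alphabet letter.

  step 3 ⇒ step 4: CBCBCBAACBCB ⇒ A·CC·A·CC·A·CC·CB·CB·A·CC·A·CC
    A ↦ CB
    B ↦ CC
    C ↦ A

A->CB, B->CC, C->A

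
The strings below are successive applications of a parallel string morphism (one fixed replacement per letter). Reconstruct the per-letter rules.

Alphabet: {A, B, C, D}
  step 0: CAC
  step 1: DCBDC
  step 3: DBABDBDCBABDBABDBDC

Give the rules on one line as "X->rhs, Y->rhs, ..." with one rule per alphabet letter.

  step 0 ⇒ step 1: CAC ⇒ DC·B·DC
    A ↦ B
    C ↦ DC
    B ↦ AB  (constrained at step 1)
    D ↦ DB  (constrained at step 1)

A->B, B->AB, C->DC, D->DB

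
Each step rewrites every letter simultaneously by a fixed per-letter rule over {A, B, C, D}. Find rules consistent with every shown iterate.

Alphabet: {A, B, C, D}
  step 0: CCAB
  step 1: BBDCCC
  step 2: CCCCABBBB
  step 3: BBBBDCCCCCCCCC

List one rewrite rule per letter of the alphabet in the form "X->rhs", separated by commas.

A->DC, B->CC, C->B, D->AB

  step 2 ⇒ step 3: CCCCABBBB ⇒ B·B·B·B·DC·CC·CC·CC·CC
    A ↦ DC
    B ↦ CC
    C ↦ B
  step 1 ⇒ step 2: BBDCCC ⇒ CC·CC·AB·B·B·B
    D ↦ AB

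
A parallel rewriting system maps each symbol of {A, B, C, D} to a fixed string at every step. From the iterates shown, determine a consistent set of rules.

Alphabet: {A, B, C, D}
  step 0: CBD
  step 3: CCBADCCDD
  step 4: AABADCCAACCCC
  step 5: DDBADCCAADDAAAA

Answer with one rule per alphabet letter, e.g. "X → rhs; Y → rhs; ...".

A->D, B->BA, C->A, D->CC

  step 4 ⇒ step 5: AABADCCAACCCC ⇒ D·D·BA·D·CC·A·A·D·D·A·A·A·A
    A ↦ D
    B ↦ BA
    C ↦ A
    D ↦ CC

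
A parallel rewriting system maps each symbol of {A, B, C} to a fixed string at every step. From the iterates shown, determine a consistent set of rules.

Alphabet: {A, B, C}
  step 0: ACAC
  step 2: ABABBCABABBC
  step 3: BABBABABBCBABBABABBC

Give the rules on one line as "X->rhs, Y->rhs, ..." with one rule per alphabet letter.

  step 2 ⇒ step 3: ABABBCABABBC ⇒ B·AB·B·AB·AB·BC·B·AB·B·AB·AB·BC
    A ↦ B
    B ↦ AB
    C ↦ BC

A->B, B->AB, C->BC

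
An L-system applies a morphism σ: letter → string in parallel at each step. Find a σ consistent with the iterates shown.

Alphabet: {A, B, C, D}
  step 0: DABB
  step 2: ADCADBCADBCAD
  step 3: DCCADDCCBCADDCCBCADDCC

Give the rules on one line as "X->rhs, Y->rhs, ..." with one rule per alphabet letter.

A->DC, B->BC, C->AD, D->C

  step 2 ⇒ step 3: ADCADBCADBCAD ⇒ DC·C·AD·DC·C·BC·AD·DC·C·BC·AD·DC·C
    A ↦ DC
    B ↦ BC
    C ↦ AD
    D ↦ C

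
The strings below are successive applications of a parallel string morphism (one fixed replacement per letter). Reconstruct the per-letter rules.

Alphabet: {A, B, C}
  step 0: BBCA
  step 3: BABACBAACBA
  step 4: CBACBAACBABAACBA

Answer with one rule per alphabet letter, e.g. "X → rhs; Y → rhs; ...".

  step 3 ⇒ step 4: BABACBAACBA ⇒ C·BA·C·BA·A·C·BA·BA·A·C·BA
    A ↦ BA
    B ↦ C
    C ↦ A

A->BA, B->C, C->A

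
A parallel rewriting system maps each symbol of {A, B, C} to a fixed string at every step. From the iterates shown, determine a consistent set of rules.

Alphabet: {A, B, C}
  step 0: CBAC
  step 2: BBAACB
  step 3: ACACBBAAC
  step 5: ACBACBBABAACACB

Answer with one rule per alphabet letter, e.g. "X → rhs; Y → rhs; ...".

  step 2 ⇒ step 3: BBAACB ⇒ AC·AC·B·B·A·AC
    A ↦ B
    B ↦ AC
    C ↦ A

A->B, B->AC, C->A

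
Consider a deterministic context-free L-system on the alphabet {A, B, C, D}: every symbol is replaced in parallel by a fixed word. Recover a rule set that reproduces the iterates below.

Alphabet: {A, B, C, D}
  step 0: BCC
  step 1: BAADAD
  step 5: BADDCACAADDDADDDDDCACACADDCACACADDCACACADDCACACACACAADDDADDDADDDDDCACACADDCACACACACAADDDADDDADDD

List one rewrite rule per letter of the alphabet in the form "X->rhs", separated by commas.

A->DD, B->BA, C->AD, D->CA

  step 0 ⇒ step 1: BCC ⇒ BA·AD·AD
    B ↦ BA
    C ↦ AD
    A ↦ DD  (constrained at step 1)
    D ↦ CA  (constrained at step 1)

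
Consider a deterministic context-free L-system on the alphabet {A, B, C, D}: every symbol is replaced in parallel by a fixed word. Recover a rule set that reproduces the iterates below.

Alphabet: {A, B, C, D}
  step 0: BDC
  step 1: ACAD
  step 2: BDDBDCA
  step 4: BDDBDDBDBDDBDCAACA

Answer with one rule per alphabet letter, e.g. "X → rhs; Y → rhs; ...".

A->BD, B->A, C->D, D->CA

  step 1 ⇒ step 2: ACAD ⇒ BD·D·BD·CA
    A ↦ BD
    C ↦ D
    D ↦ CA
  step 0 ⇒ step 1: BDC ⇒ A·CA·D
    B ↦ A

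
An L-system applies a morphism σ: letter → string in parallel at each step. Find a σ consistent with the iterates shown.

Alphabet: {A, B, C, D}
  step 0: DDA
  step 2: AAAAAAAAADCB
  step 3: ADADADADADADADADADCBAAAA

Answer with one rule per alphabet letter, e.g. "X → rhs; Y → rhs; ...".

A->AD, B->AA, C->AA, D->CB

  step 2 ⇒ step 3: AAAAAAAAADCB ⇒ AD·AD·AD·AD·AD·AD·AD·AD·AD·CB·AA·AA
    A ↦ AD
    B ↦ AA
    C ↦ AA
    D ↦ CB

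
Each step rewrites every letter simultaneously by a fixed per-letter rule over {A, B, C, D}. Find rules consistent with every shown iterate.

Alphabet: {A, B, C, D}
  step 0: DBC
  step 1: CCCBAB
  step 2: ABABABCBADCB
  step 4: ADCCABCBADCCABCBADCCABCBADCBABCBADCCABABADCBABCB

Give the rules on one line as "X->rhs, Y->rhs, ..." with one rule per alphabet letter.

A->AD, B->CB, C->AB, D->CC

  step 1 ⇒ step 2: CCCBAB ⇒ AB·AB·AB·CB·AD·CB
    A ↦ AD
    B ↦ CB
    C ↦ AB
  step 0 ⇒ step 1: DBC ⇒ CC·CB·AB
    D ↦ CC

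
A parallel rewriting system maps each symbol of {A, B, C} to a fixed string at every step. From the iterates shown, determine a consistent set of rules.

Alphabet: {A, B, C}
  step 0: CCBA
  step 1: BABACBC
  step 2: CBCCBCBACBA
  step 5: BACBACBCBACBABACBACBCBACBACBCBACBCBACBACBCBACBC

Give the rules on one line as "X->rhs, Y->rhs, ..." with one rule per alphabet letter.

  step 1 ⇒ step 2: BABACBC ⇒ C·BC·C·BC·BA·C·BA
    A ↦ BC
    B ↦ C
    C ↦ BA

A->BC, B->C, C->BA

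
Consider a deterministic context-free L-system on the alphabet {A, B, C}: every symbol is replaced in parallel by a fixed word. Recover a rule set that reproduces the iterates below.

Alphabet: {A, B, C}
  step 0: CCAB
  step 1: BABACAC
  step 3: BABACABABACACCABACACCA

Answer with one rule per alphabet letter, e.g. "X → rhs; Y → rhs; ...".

  step 0 ⇒ step 1: CCAB ⇒ BA·BA·CA·C
    A ↦ CA
    B ↦ C
    C ↦ BA

A->CA, B->C, C->BA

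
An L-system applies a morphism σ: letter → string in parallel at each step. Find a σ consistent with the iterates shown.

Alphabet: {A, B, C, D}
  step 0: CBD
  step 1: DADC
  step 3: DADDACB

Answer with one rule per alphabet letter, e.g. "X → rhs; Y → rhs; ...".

  step 0 ⇒ step 1: CBD ⇒ DA·D·C
    B ↦ D
    C ↦ DA
    D ↦ C
    A ↦ B  (constrained at step 1)

A->B, B->D, C->DA, D->C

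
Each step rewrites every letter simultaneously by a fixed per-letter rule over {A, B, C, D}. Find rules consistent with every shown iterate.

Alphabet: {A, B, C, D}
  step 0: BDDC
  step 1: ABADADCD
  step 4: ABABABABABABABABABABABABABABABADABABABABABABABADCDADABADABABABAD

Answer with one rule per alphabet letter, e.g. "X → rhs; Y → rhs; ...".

  step 0 ⇒ step 1: BDDC ⇒ AB·AD·AD·CD
    B ↦ AB
    C ↦ CD
    D ↦ AD
    A ↦ AB  (constrained at step 1)

A->AB, B->AB, C->CD, D->AD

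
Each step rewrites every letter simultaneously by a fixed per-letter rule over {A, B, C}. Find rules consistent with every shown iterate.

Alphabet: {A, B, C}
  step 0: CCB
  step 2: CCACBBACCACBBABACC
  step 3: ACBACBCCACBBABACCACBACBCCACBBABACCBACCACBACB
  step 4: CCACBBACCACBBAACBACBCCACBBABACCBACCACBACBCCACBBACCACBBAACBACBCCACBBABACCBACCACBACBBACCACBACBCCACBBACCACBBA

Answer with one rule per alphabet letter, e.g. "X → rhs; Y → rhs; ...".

A->CC, B->BA, C->ACB

  step 3 ⇒ step 4: ACBACBCCACBBABACCACBACBCCACBBABACCBACCACBACB ⇒ CC·ACB·BA·CC·ACB·BA·ACB·ACB·CC·ACB·BA·BA·CC·BA·CC·ACB·ACB·CC·ACB·BA·CC·ACB·BA·ACB·ACB·CC·ACB·BA·BA·CC·BA·CC·ACB·ACB·BA·CC·ACB·ACB·CC·ACB·BA·CC·ACB·BA
    A ↦ CC
    B ↦ BA
    C ↦ ACB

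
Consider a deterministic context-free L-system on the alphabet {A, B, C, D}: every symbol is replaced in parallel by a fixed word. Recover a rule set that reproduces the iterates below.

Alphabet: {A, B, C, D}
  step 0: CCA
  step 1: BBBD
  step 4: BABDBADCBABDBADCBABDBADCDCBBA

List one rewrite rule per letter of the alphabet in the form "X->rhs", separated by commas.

A->BD, B->BA, C->B, D->DC

  step 0 ⇒ step 1: CCA ⇒ B·B·BD
    A ↦ BD
    C ↦ B
    B ↦ BA  (constrained at step 1)
    D ↦ DC  (constrained at step 1)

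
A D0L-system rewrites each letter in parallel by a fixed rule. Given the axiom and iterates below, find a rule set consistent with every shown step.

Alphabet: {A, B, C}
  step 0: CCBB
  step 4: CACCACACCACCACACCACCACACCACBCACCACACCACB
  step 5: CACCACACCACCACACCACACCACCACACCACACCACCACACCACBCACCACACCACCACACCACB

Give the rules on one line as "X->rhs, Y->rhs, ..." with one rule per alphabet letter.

  step 4 ⇒ step 5: CACCACACCACCACACCACCACACCACBCACCACACCACB ⇒ CA·C·CA·CA·C·CA·C·CA·CA·C·CA·CA·C·CA·C·CA·CA·C·CA·CA·C·CA·C·CA·CA·C·CA·CB·CA·C·CA·CA·C·CA·C·CA·CA·C·CA·CB
    A ↦ C
    B ↦ CB
    C ↦ CA

A->C, B->CB, C->CA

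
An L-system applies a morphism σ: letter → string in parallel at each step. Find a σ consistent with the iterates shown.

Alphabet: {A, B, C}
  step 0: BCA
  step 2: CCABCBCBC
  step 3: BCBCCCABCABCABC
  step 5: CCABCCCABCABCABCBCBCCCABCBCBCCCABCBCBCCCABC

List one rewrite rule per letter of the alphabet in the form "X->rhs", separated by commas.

  step 2 ⇒ step 3: CCABCBCBC ⇒ BC·BC·CC·A·BC·A·BC·A·BC
    A ↦ CC
    B ↦ A
    C ↦ BC

A->CC, B->A, C->BC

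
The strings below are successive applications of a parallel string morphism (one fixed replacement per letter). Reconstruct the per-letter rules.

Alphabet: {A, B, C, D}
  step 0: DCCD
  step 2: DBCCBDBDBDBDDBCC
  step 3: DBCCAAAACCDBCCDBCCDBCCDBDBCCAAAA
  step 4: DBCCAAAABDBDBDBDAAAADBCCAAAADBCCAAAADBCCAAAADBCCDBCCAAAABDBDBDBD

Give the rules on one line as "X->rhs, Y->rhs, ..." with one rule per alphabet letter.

A->BD, B->CC, C->AA, D->DB

  step 3 ⇒ step 4: DBCCAAAACCDBCCDBCCDBCCDBDBCCAAAA ⇒ DB·CC·AA·AA·BD·BD·BD·BD·AA·AA·DB·CC·AA·AA·DB·CC·AA·AA·DB·CC·AA·AA·DB·CC·DB·CC·AA·AA·BD·BD·BD·BD
    A ↦ BD
    B ↦ CC
    C ↦ AA
    D ↦ DB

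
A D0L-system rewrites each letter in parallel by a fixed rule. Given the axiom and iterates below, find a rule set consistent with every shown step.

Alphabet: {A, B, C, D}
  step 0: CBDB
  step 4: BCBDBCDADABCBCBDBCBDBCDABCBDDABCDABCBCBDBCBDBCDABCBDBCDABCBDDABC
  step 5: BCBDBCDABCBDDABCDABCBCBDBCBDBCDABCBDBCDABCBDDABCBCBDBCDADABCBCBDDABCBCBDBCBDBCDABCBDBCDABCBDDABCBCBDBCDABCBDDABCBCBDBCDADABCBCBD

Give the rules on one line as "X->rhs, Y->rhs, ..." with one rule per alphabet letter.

  step 4 ⇒ step 5: BCBDBCDADABCBCBDBCBDBCDABCBDDABCDABCBCBDBCBDBCDABCBDBCDABCBDDABC ⇒ BC·BD·BC·DA·BC·BD·DA·BC·DA·BC·BC·BD·BC·BD·BC·DA·BC·BD·BC·DA·BC·BD·DA·BC·BC·BD·BC·DA·DA·BC·BC·BD·DA·BC·BC·BD·BC·BD·BC·DA·BC·BD·BC·DA·BC·BD·DA·BC·BC·BD·BC·DA·BC·BD·DA·BC·BC·BD·BC·DA·DA·BC·BC·BD
    A ↦ BC
    B ↦ BC
    C ↦ BD
    D ↦ DA

A->BC, B->BC, C->BD, D->DA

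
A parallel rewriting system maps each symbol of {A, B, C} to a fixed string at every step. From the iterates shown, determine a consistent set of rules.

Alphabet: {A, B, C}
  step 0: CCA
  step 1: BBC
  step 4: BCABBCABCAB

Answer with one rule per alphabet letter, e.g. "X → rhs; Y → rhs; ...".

  step 0 ⇒ step 1: CCA ⇒ B·B·C
    A ↦ C
    C ↦ B
    B ↦ AB  (constrained at step 1)

A->C, B->AB, C->B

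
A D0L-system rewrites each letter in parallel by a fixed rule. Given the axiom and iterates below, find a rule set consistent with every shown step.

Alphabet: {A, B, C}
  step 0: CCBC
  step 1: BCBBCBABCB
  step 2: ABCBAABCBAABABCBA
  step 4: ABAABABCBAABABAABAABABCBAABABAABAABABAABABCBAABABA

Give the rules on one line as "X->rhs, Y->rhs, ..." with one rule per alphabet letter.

A->AB, B->A, C->BCB

  step 1 ⇒ step 2: BCBBCBABCB ⇒ A·BCB·A·A·BCB·A·AB·A·BCB·A
    A ↦ AB
    B ↦ A
    C ↦ BCB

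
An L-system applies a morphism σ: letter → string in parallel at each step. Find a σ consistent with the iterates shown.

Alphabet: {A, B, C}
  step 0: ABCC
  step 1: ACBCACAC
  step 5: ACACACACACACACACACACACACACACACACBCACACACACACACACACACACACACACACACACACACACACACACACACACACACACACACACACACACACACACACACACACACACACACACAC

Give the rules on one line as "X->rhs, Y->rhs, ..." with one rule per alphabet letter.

A->AC, B->BC, C->AC

  step 0 ⇒ step 1: ABCC ⇒ AC·BC·AC·AC
    A ↦ AC
    B ↦ BC
    C ↦ AC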